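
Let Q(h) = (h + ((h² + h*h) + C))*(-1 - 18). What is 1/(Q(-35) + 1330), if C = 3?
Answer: -1/44612 ≈ -2.2415e-5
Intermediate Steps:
Q(h) = -57 - 38*h² - 19*h (Q(h) = (h + ((h² + h*h) + 3))*(-1 - 18) = (h + ((h² + h²) + 3))*(-19) = (h + (2*h² + 3))*(-19) = (h + (3 + 2*h²))*(-19) = (3 + h + 2*h²)*(-19) = -57 - 38*h² - 19*h)
1/(Q(-35) + 1330) = 1/((-57 - 38*(-35)² - 19*(-35)) + 1330) = 1/((-57 - 38*1225 + 665) + 1330) = 1/((-57 - 46550 + 665) + 1330) = 1/(-45942 + 1330) = 1/(-44612) = -1/44612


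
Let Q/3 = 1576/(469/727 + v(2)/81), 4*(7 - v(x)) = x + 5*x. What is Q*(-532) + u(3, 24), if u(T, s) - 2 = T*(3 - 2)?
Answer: -148118031067/40897 ≈ -3.6217e+6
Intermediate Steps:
v(x) = 7 - 3*x/2 (v(x) = 7 - (x + 5*x)/4 = 7 - 3*x/2)
u(T, s) = 2 + T (u(T, s) = 2 + T*(3 - 2) = 2 + T*1 = 2 + T)
Q = 278417736/40897 (Q = 3*(1576/(469/727 + (7 - 3/2*2)/81)) = 3*(1576/(469*(1/727) + (7 - 3)*(1/81))) = 3*(1576/(469/727 + 4*(1/81))) = 3*(1576/(469/727 + 4/81)) = 3*(1576/(40897/58887)) = 3*(1576*(58887/40897)) = 3*(92805912/40897) = 278417736/40897 ≈ 6807.8)
Q*(-532) + u(3, 24) = (278417736/40897)*(-532) + (2 + 3) = -148118235552/40897 + 5 = -148118031067/40897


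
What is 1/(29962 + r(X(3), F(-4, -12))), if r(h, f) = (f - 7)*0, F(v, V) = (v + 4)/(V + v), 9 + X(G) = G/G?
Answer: 1/29962 ≈ 3.3376e-5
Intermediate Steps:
X(G) = -8 (X(G) = -9 + G/G = -9 + 1 = -8)
F(v, V) = (4 + v)/(V + v)
r(h, f) = 0 (r(h, f) = (-7 + f)*0 = 0)
1/(29962 + r(X(3), F(-4, -12))) = 1/(29962 + 0) = 1/29962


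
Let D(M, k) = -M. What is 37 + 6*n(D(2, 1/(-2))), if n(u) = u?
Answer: 25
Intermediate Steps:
37 + 6*n(D(2, 1/(-2))) = 37 + 6*(-1*2) = 37 + 6*(-2) = 37 - 12 = 25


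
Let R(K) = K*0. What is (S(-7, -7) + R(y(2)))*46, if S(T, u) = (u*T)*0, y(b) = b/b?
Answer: 0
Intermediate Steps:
y(b) = 1
R(K) = 0
S(T, u) = 0 (S(T, u) = (T*u)*0 = 0)
(S(-7, -7) + R(y(2)))*46 = (0 + 0)*46 = 0*46 = 0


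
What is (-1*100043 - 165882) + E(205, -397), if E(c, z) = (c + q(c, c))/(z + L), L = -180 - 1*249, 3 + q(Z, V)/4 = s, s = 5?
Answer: -219654263/826 ≈ -2.6593e+5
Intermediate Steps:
q(Z, V) = 8 (q(Z, V) = -12 + 4*5 = -12 + 20 = 8)
L = -429 (L = -180 - 249 = -429)
E(c, z) = (8 + c)/(-429 + z) (E(c, z) = (c + 8)/(z - 429) = (8 + c)/(-429 + z))
(-1*100043 - 165882) + E(205, -397) = (-1*100043 - 165882) + (8 + 205)/(-429 - 397) = (-100043 - 165882) + 213/(-826) = -265925 - 1/826*213 = -265925 - 213/826 = -219654263/826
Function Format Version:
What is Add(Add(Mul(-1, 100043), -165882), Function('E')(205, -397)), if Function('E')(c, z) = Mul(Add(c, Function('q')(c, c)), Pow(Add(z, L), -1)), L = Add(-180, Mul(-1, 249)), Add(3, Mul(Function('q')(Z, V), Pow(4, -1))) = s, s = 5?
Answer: Rational(-219654263, 826) ≈ -2.6593e+5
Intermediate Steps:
Function('q')(Z, V) = 8 (Function('q')(Z, V) = Add(-12, Mul(4, 5)) = Add(-12, 20) = 8)
L = -429 (L = Add(-180, -249) = -429)
Function('E')(c, z) = Mul(Pow(Add(-429, z), -1), Add(8, c)) (Function('E')(c, z) = Mul(Add(c, 8), Pow(Add(z, -429), -1)) = Mul(Add(8, c), Pow(Add(-429, z), -1)) = Mul(Pow(Add(-429, z), -1), Add(8, c)))
Add(Add(Mul(-1, 100043), -165882), Function('E')(205, -397)) = Add(Add(Mul(-1, 100043), -165882), Mul(Pow(Add(-429, -397), -1), Add(8, 205))) = Add(Add(-100043, -165882), Mul(Pow(-826, -1), 213)) = Add(-265925, Mul(Rational(-1, 826), 213)) = Add(-265925, Rational(-213, 826)) = Rational(-219654263, 826)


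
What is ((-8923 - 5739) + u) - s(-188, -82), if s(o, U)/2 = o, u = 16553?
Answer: 2267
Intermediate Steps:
s(o, U) = 2*o
((-8923 - 5739) + u) - s(-188, -82) = ((-8923 - 5739) + 16553) - 2*(-188) = (-14662 + 16553) - 1*(-376) = 1891 + 376 = 2267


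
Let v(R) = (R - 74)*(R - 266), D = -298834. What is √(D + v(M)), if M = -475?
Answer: 5*√4319 ≈ 328.60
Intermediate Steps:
v(R) = (-266 + R)*(-74 + R) (v(R) = (-74 + R)*(-266 + R) = (-266 + R)*(-74 + R))
√(D + v(M)) = √(-298834 + (19684 + (-475)² - 340*(-475))) = √(-298834 + (19684 + 225625 + 161500)) = √(-298834 + 406809) = √107975 = 5*√4319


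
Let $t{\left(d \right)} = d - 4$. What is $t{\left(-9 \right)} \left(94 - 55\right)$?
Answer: $-507$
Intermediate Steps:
$t{\left(d \right)} = -4 + d$ ($t{\left(d \right)} = d - 4 = -4 + d$)
$t{\left(-9 \right)} \left(94 - 55\right) = \left(-4 - 9\right) \left(94 - 55\right) = \left(-13\right) 39 = -507$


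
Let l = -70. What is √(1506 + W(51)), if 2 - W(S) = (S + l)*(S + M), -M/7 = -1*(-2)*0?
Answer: √2477 ≈ 49.769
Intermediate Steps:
M = 0 (M = -7*(-1*(-2))*0 = -14*0 = -7*0 = 0)
W(S) = 2 - S*(-70 + S) (W(S) = 2 - (S - 70)*(S + 0) = 2 - (-70 + S)*S = 2 - S*(-70 + S))
√(1506 + W(51)) = √(1506 + (2 - 1*51² + 70*51)) = √(1506 + (2 - 1*2601 + 3570)) = √(1506 + (2 - 2601 + 3570)) = √(1506 + 971) = √2477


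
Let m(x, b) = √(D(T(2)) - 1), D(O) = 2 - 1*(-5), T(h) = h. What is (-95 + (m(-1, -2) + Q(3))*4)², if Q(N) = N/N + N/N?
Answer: 7665 - 696*√6 ≈ 5960.2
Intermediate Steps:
D(O) = 7 (D(O) = 2 + 5 = 7)
m(x, b) = √6 (m(x, b) = √(7 - 1) = √6)
Q(N) = 2 (Q(N) = 1 + 1 = 2)
(-95 + (m(-1, -2) + Q(3))*4)² = (-95 + (√6 + 2)*4)² = (-95 + (2 + √6)*4)² = (-95 + (8 + 4*√6))² = (-87 + 4*√6)²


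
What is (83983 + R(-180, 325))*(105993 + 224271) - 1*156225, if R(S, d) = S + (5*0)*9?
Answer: 27676957767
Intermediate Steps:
R(S, d) = S (R(S, d) = S + 0*9 = S + 0 = S)
(83983 + R(-180, 325))*(105993 + 224271) - 1*156225 = (83983 - 180)*(105993 + 224271) - 1*156225 = 83803*330264 - 156225 = 27677113992 - 156225 = 27676957767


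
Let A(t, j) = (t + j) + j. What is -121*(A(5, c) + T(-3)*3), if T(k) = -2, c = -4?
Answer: 1089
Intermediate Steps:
A(t, j) = t + 2*j (A(t, j) = (j + t) + j = t + 2*j)
-121*(A(5, c) + T(-3)*3) = -121*((5 + 2*(-4)) - 2*3) = -121*((5 - 8) - 6) = -121*(-3 - 6) = -121*(-9) = 1089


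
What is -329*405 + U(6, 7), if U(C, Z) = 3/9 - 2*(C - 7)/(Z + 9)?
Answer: -3197869/24 ≈ -1.3324e+5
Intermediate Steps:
U(C, Z) = 1/3 - 2*(-7 + C)/(9 + Z) (U(C, Z) = 3*(1/9) - 2*(-7 + C)/(9 + Z) = 1/3 - 2*(-7 + C)/(9 + Z))
-329*405 + U(6, 7) = -329*405 + (51 + 7 - 6*6)/(3*(9 + 7)) = -133245 + (1/3)*(51 + 7 - 36)/16 = -133245 + (1/3)*(1/16)*22 = -133245 + 11/24 = -3197869/24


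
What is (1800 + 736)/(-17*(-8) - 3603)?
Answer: -2536/3467 ≈ -0.73147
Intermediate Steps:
(1800 + 736)/(-17*(-8) - 3603) = 2536/(136 - 3603) = 2536/(-3467) = 2536*(-1/3467) = -2536/3467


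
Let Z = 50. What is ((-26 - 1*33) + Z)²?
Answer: 81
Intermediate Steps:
((-26 - 1*33) + Z)² = ((-26 - 1*33) + 50)² = ((-26 - 33) + 50)² = (-59 + 50)² = (-9)² = 81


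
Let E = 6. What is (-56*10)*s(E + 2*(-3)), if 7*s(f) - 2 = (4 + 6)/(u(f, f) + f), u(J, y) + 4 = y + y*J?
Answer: 40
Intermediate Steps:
u(J, y) = -4 + y + J*y (u(J, y) = -4 + (y + y*J) = -4 + (y + J*y) = -4 + y + J*y)
s(f) = 2/7 + 10/(7*(-4 + f**2 + 2*f)) (s(f) = 2/7 + ((4 + 6)/((-4 + f + f*f) + f))/7 = 2/7 + (10/((-4 + f + f**2) + f))/7 = 2/7 + (10/(-4 + f**2 + 2*f))/7 = 2/7 + 10/(7*(-4 + f**2 + 2*f)))
(-56*10)*s(E + 2*(-3)) = (-56*10)*(2*(1 + (6 + 2*(-3))**2 + 2*(6 + 2*(-3)))/(7*(-4 + (6 + 2*(-3))**2 + 2*(6 + 2*(-3))))) = -160*(1 + (6 - 6)**2 + 2*(6 - 6))/(-4 + (6 - 6)**2 + 2*(6 - 6)) = -160*(1 + 0**2 + 2*0)/(-4 + 0**2 + 2*0) = -160*(1 + 0 + 0)/(-4 + 0 + 0) = -160/(-4) = -160*(-1)/4 = -560*(-1/14) = 40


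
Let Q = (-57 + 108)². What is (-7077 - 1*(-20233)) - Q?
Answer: 10555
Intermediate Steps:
Q = 2601 (Q = 51² = 2601)
(-7077 - 1*(-20233)) - Q = (-7077 - 1*(-20233)) - 1*2601 = (-7077 + 20233) - 2601 = 13156 - 2601 = 10555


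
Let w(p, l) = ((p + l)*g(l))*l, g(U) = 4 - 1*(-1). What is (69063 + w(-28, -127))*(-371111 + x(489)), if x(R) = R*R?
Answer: -22106741120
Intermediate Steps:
g(U) = 5 (g(U) = 4 + 1 = 5)
w(p, l) = l*(5*l + 5*p) (w(p, l) = ((p + l)*5)*l = ((l + p)*5)*l = (5*l + 5*p)*l = l*(5*l + 5*p))
x(R) = R²
(69063 + w(-28, -127))*(-371111 + x(489)) = (69063 + 5*(-127)*(-127 - 28))*(-371111 + 489²) = (69063 + 5*(-127)*(-155))*(-371111 + 239121) = (69063 + 98425)*(-131990) = 167488*(-131990) = -22106741120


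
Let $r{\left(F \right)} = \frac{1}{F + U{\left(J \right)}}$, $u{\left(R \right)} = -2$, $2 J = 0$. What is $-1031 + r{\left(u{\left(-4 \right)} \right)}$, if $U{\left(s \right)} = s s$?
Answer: $- \frac{2063}{2} \approx -1031.5$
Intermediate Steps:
$J = 0$ ($J = \frac{1}{2} \cdot 0 = 0$)
$U{\left(s \right)} = s^{2}$
$r{\left(F \right)} = \frac{1}{F}$ ($r{\left(F \right)} = \frac{1}{F + 0^{2}} = \frac{1}{F + 0} = \frac{1}{F}$)
$-1031 + r{\left(u{\left(-4 \right)} \right)} = -1031 + \frac{1}{-2} = -1031 - \frac{1}{2} = - \frac{2063}{2}$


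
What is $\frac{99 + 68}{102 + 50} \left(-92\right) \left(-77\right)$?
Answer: $\frac{295757}{38} \approx 7783.1$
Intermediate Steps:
$\frac{99 + 68}{102 + 50} \left(-92\right) \left(-77\right) = \frac{167}{152} \left(-92\right) \left(-77\right) = \left(- \frac{3841}{38}\right) \left(-77\right) = \frac{295757}{38}$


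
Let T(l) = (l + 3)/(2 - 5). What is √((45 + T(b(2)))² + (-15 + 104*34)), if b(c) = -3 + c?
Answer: √49378/3 ≈ 74.071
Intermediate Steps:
T(l) = -1 - l/3 (T(l) = (3 + l)/(-3) = (3 + l)*(-⅓) = -1 - l/3)
√((45 + T(b(2)))² + (-15 + 104*34)) = √((45 + (-1 - (-3 + 2)/3))² + (-15 + 104*34)) = √((45 + (-1 - ⅓*(-1)))² + (-15 + 3536)) = √((45 + (-1 + ⅓))² + 3521) = √((45 - ⅔)² + 3521) = √((133/3)² + 3521) = √(17689/9 + 3521) = √(49378/9) = √49378/3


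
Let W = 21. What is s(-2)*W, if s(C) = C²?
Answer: 84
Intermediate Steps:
s(-2)*W = (-2)²*21 = 4*21 = 84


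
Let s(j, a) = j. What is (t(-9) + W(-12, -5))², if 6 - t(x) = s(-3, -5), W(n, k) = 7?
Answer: 256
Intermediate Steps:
t(x) = 9 (t(x) = 6 - 1*(-3) = 6 + 3 = 9)
(t(-9) + W(-12, -5))² = (9 + 7)² = 16² = 256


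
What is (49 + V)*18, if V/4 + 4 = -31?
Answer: -1638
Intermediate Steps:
V = -140 (V = -16 + 4*(-31) = -16 - 124 = -140)
(49 + V)*18 = (49 - 140)*18 = -91*18 = -1638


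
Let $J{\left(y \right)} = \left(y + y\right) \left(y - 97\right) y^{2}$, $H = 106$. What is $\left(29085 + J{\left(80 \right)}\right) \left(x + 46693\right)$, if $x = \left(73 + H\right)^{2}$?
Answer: $-1368311493610$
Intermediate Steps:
$J{\left(y \right)} = 2 y^{3} \left(-97 + y\right)$ ($J{\left(y \right)} = 2 y \left(-97 + y\right) y^{2} = 2 y^{3} \left(-97 + y\right)$)
$x = 32041$ ($x = \left(73 + 106\right)^{2} = 179^{2} = 32041$)
$\left(29085 + J{\left(80 \right)}\right) \left(x + 46693\right) = \left(29085 + 2 \cdot 80^{3} \left(-97 + 80\right)\right) \left(32041 + 46693\right) = \left(29085 + 2 \cdot 512000 \left(-17\right)\right) 78734 = \left(29085 - 17408000\right) 78734 = \left(-17378915\right) 78734 = -1368311493610$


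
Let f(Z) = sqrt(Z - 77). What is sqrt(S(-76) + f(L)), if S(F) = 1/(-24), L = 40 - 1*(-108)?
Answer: sqrt(-6 + 144*sqrt(71))/12 ≈ 2.8956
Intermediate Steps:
L = 148 (L = 40 + 108 = 148)
f(Z) = sqrt(-77 + Z)
S(F) = -1/24
sqrt(S(-76) + f(L)) = sqrt(-1/24 + sqrt(-77 + 148)) = sqrt(-1/24 + sqrt(71))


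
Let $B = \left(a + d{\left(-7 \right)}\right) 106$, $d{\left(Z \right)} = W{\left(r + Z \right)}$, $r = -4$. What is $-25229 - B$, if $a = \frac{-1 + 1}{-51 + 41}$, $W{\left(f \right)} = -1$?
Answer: $-25123$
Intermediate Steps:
$d{\left(Z \right)} = -1$
$a = 0$ ($a = \frac{0}{-10} = 0 \left(- \frac{1}{10}\right) = 0$)
$B = -106$ ($B = \left(0 - 1\right) 106 = \left(-1\right) 106 = -106$)
$-25229 - B = -25229 - -106 = -25229 + 106 = -25123$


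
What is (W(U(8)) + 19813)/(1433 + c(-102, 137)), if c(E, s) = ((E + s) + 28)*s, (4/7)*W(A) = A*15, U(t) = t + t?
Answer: 20233/10064 ≈ 2.0104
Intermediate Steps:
U(t) = 2*t
W(A) = 105*A/4 (W(A) = 7*(A*15)/4 = 7*(15*A)/4 = 105*A/4)
c(E, s) = s*(28 + E + s) (c(E, s) = (28 + E + s)*s = s*(28 + E + s))
(W(U(8)) + 19813)/(1433 + c(-102, 137)) = (105*(2*8)/4 + 19813)/(1433 + 137*(28 - 102 + 137)) = ((105/4)*16 + 19813)/(1433 + 137*63) = (420 + 19813)/(1433 + 8631) = 20233/10064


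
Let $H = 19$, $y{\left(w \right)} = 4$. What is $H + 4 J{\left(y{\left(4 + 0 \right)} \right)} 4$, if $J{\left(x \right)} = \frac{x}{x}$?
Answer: $35$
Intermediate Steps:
$J{\left(x \right)} = 1$
$H + 4 J{\left(y{\left(4 + 0 \right)} \right)} 4 = 19 + 4 \cdot 1 \cdot 4 = 19 + 4 \cdot 4 = 19 + 16 = 35$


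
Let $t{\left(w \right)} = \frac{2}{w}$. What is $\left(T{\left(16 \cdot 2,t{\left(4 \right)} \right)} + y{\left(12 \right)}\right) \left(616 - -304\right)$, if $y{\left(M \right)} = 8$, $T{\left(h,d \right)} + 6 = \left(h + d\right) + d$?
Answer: $32200$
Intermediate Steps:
$T{\left(h,d \right)} = -6 + h + 2 d$ ($T{\left(h,d \right)} = -6 + \left(\left(h + d\right) + d\right) = -6 + \left(\left(d + h\right) + d\right) = -6 + \left(h + 2 d\right) = -6 + h + 2 d$)
$\left(T{\left(16 \cdot 2,t{\left(4 \right)} \right)} + y{\left(12 \right)}\right) \left(616 - -304\right) = \left(\left(-6 + 16 \cdot 2 + 2 \cdot \frac{2}{4}\right) + 8\right) \left(616 - -304\right) = \left(\left(-6 + 32 + 2 \cdot 2 \cdot \frac{1}{4}\right) + 8\right) \left(616 + 304\right) = \left(\left(-6 + 32 + 2 \cdot \frac{1}{2}\right) + 8\right) 920 = \left(\left(-6 + 32 + 1\right) + 8\right) 920 = \left(27 + 8\right) 920 = 35 \cdot 920 = 32200$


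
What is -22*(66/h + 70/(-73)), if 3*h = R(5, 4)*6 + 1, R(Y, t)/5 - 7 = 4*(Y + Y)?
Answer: 1854952/103003 ≈ 18.009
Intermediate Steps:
R(Y, t) = 35 + 40*Y (R(Y, t) = 35 + 5*(4*(Y + Y)) = 35 + 5*(4*(2*Y)) = 35 + 5*(8*Y) = 35 + 40*Y)
h = 1411/3 (h = ((35 + 40*5)*6 + 1)/3 = ((35 + 200)*6 + 1)/3 = (235*6 + 1)/3 = (1410 + 1)/3 = (⅓)*1411 = 1411/3 ≈ 470.33)
-22*(66/h + 70/(-73)) = -22*(66/(1411/3) + 70/(-73)) = -22*(66*(3/1411) + 70*(-1/73)) = -22*(198/1411 - 70/73) = -22*(-84316/103003) = 1854952/103003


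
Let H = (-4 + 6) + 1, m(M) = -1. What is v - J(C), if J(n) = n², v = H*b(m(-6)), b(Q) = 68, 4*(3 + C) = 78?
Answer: -273/4 ≈ -68.250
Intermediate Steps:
C = 33/2 (C = -3 + (¼)*78 = -3 + 39/2 = 33/2 ≈ 16.500)
H = 3 (H = 2 + 1 = 3)
v = 204 (v = 3*68 = 204)
v - J(C) = 204 - (33/2)² = 204 - 1*1089/4 = 204 - 1089/4 = -273/4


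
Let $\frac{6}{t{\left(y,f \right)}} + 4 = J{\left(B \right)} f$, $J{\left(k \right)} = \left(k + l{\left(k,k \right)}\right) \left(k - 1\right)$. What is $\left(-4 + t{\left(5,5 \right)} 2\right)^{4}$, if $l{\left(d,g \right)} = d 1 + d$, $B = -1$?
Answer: $\frac{4477456}{28561} \approx 156.77$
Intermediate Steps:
$l{\left(d,g \right)} = 2 d$ ($l{\left(d,g \right)} = d + d = 2 d$)
$J{\left(k \right)} = 3 k \left(-1 + k\right)$ ($J{\left(k \right)} = \left(k + 2 k\right) \left(k - 1\right) = 3 k \left(-1 + k\right)$)
$t{\left(y,f \right)} = \frac{6}{-4 + 6 f}$ ($t{\left(y,f \right)} = \frac{6}{-4 + 3 \left(-1\right) \left(-1 - 1\right) f} = \frac{6}{-4 + 3 \left(-1\right) \left(-2\right) f} = \frac{6}{-4 + 6 f}$)
$\left(-4 + t{\left(5,5 \right)} 2\right)^{4} = \left(-4 + \frac{3}{-2 + 3 \cdot 5} \cdot 2\right)^{4} = \left(-4 + \frac{3}{-2 + 15} \cdot 2\right)^{4} = \left(-4 + \frac{3}{13} \cdot 2\right)^{4} = \left(-4 + \frac{6}{13}\right)^{4} = \left(- \frac{46}{13}\right)^{4} = \frac{4477456}{28561}$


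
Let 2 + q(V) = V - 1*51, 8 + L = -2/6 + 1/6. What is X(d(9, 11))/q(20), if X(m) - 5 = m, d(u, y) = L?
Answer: 19/198 ≈ 0.095960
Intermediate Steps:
L = -49/6 (L = -8 + (-2/6 + 1/6) = -8 + (-2*⅙ + 1*(⅙)) = -8 + (-⅓ + ⅙) = -8 - ⅙ = -49/6 ≈ -8.1667)
d(u, y) = -49/6
X(m) = 5 + m
q(V) = -53 + V (q(V) = -2 + (V - 1*51) = -2 + (V - 51) = -2 + (-51 + V) = -53 + V)
X(d(9, 11))/q(20) = (5 - 49/6)/(-53 + 20) = -19/6/(-33) = -19/6*(-1/33) = 19/198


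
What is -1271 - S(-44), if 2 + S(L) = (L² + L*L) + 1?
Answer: -5142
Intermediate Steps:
S(L) = -1 + 2*L² (S(L) = -2 + ((L² + L*L) + 1) = -2 + ((L² + L²) + 1) = -2 + (2*L² + 1) = -2 + (1 + 2*L²) = -1 + 2*L²)
-1271 - S(-44) = -1271 - (-1 + 2*(-44)²) = -1271 - (-1 + 2*1936) = -1271 - (-1 + 3872) = -1271 - 1*3871 = -1271 - 3871 = -5142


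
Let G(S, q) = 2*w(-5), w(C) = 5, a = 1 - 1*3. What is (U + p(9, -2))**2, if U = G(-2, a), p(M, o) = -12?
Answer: 4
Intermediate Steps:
a = -2 (a = 1 - 3 = -2)
G(S, q) = 10 (G(S, q) = 2*5 = 10)
U = 10
(U + p(9, -2))**2 = (10 - 12)**2 = (-2)**2 = 4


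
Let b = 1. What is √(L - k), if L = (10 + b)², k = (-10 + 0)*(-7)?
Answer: √51 ≈ 7.1414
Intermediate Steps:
k = 70 (k = -10*(-7) = 70)
L = 121 (L = (10 + 1)² = 11² = 121)
√(L - k) = √(121 - 1*70) = √(121 - 70) = √51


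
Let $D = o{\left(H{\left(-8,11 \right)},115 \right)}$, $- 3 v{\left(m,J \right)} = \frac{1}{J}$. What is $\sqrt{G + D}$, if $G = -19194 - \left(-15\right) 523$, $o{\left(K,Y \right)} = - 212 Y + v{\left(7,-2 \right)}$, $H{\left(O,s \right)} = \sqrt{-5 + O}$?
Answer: $\frac{i \sqrt{1286238}}{6} \approx 189.02 i$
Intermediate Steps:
$v{\left(m,J \right)} = - \frac{1}{3 J}$
$o{\left(K,Y \right)} = \frac{1}{6} - 212 Y$ ($o{\left(K,Y \right)} = - 212 Y - \frac{1}{3 \left(-2\right)} = - 212 Y - - \frac{1}{6} = - 212 Y + \frac{1}{6} = \frac{1}{6} - 212 Y$)
$G = -11349$ ($G = -19194 - -7845 = -19194 + 7845 = -11349$)
$D = - \frac{146279}{6}$ ($D = \frac{1}{6} - 24380 = - \frac{146279}{6} \approx -24380.0$)
$\sqrt{G + D} = \sqrt{-11349 - \frac{146279}{6}} = \sqrt{- \frac{214373}{6}} = \frac{i \sqrt{1286238}}{6}$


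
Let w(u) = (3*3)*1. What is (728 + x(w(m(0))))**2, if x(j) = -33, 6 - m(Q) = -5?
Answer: 483025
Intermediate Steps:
m(Q) = 11 (m(Q) = 6 - 1*(-5) = 6 + 5 = 11)
w(u) = 9 (w(u) = 9*1 = 9)
(728 + x(w(m(0))))**2 = (728 - 33)**2 = 695**2 = 483025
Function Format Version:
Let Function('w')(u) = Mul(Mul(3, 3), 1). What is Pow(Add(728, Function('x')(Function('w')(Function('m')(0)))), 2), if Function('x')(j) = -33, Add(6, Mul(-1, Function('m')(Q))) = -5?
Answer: 483025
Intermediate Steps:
Function('m')(Q) = 11 (Function('m')(Q) = Add(6, Mul(-1, -5)) = Add(6, 5) = 11)
Function('w')(u) = 9 (Function('w')(u) = Mul(9, 1) = 9)
Pow(Add(728, Function('x')(Function('w')(Function('m')(0)))), 2) = Pow(Add(728, -33), 2) = Pow(695, 2) = 483025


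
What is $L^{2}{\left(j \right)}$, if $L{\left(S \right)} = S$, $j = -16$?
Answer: $256$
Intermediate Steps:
$L^{2}{\left(j \right)} = \left(-16\right)^{2} = 256$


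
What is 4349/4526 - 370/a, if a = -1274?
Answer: 3607623/2883062 ≈ 1.2513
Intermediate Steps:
4349/4526 - 370/a = 4349/4526 - 370/(-1274) = 4349*(1/4526) - 370*(-1/1274) = 4349/4526 + 185/637 = 3607623/2883062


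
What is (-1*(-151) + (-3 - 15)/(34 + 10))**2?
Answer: 10975969/484 ≈ 22678.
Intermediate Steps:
(-1*(-151) + (-3 - 15)/(34 + 10))**2 = (151 - 18/44)**2 = (151 - 18*1/44)**2 = (151 - 9/22)**2 = (3313/22)**2 = 10975969/484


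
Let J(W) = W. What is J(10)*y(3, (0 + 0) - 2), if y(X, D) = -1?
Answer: -10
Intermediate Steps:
J(10)*y(3, (0 + 0) - 2) = 10*(-1) = -10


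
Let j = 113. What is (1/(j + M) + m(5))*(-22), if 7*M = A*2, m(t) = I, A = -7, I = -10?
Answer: 24398/111 ≈ 219.80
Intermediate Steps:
m(t) = -10
M = -2 (M = (-7*2)/7 = (1/7)*(-14) = -2)
(1/(j + M) + m(5))*(-22) = (1/(113 - 2) - 10)*(-22) = (1/111 - 10)*(-22) = -1109/111*(-22) = 24398/111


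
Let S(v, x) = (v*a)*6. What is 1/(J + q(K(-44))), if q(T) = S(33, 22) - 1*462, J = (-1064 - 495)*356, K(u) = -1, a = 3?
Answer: -1/554872 ≈ -1.8022e-6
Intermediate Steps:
S(v, x) = 18*v (S(v, x) = (v*3)*6 = (3*v)*6 = 18*v)
J = -555004 (J = -1559*356 = -555004)
q(T) = 132 (q(T) = 18*33 - 1*462 = 594 - 462 = 132)
1/(J + q(K(-44))) = 1/(-555004 + 132) = 1/(-554872) = -1/554872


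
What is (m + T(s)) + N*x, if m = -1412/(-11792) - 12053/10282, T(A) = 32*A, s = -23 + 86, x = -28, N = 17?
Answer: 23323777371/15155668 ≈ 1538.9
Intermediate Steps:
s = 63
m = -15951349/15155668 (m = -1412*(-1/11792) - 12053*1/10282 = 353/2948 - 12053/10282 = -15951349/15155668 ≈ -1.0525)
(m + T(s)) + N*x = (-15951349/15155668 + 32*63) + 17*(-28) = (-15951349/15155668 + 2016) - 476 = 30537875339/15155668 - 476 = 23323777371/15155668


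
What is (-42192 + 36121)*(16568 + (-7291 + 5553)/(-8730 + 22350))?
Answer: -684973997981/6810 ≈ -1.0058e+8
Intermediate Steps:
(-42192 + 36121)*(16568 + (-7291 + 5553)/(-8730 + 22350)) = -6071*(16568 - 1738/13620) = -6071*(16568 - 1738*1/13620) = -6071*(16568 - 869/6810) = -6071*112827211/6810 = -684973997981/6810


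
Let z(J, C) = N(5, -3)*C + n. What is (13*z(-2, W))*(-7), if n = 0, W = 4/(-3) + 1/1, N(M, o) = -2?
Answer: -182/3 ≈ -60.667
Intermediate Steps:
W = -⅓ (W = 4*(-⅓) + 1*1 = -4/3 + 1 = -⅓ ≈ -0.33333)
z(J, C) = -2*C (z(J, C) = -2*C + 0 = -2*C)
(13*z(-2, W))*(-7) = (13*(-2*(-⅓)))*(-7) = (13*(⅔))*(-7) = (26/3)*(-7) = -182/3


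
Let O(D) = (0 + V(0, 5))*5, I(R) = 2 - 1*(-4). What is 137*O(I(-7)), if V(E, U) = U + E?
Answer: 3425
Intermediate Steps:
I(R) = 6 (I(R) = 2 + 4 = 6)
V(E, U) = E + U
O(D) = 25 (O(D) = (0 + (0 + 5))*5 = (0 + 5)*5 = 5*5 = 25)
137*O(I(-7)) = 137*25 = 3425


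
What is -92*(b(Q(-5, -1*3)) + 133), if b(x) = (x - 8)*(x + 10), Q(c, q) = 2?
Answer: -5612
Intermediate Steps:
b(x) = (-8 + x)*(10 + x)
-92*(b(Q(-5, -1*3)) + 133) = -92*((-80 + 2**2 + 2*2) + 133) = -92*((-80 + 4 + 4) + 133) = -92*(-72 + 133) = -92*61 = -5612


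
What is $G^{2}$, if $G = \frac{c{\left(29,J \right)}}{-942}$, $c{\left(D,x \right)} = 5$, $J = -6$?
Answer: $\frac{25}{887364} \approx 2.8173 \cdot 10^{-5}$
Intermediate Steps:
$G = - \frac{5}{942}$ ($G = \frac{5}{-942} = 5 \left(- \frac{1}{942}\right) = - \frac{5}{942} \approx -0.0053079$)
$G^{2} = \left(- \frac{5}{942}\right)^{2} = \frac{25}{887364}$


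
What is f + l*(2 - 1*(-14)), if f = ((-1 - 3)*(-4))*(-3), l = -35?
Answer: -608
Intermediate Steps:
f = -48 (f = -4*(-4)*(-3) = 16*(-3) = -48)
f + l*(2 - 1*(-14)) = -48 - 35*(2 - 1*(-14)) = -48 - 35*(2 + 14) = -48 - 35*16 = -48 - 560 = -608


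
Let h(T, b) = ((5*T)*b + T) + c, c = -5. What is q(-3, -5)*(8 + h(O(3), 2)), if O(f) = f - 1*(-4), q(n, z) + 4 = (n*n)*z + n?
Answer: -4160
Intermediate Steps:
q(n, z) = -4 + n + z*n² (q(n, z) = -4 + ((n*n)*z + n) = -4 + (n²*z + n) = -4 + (z*n² + n) = -4 + (n + z*n²) = -4 + n + z*n²)
O(f) = 4 + f (O(f) = f + 4 = 4 + f)
h(T, b) = -5 + T + 5*T*b (h(T, b) = ((5*T)*b + T) - 5 = (5*T*b + T) - 5 = (T + 5*T*b) - 5 = -5 + T + 5*T*b)
q(-3, -5)*(8 + h(O(3), 2)) = (-4 - 3 - 5*(-3)²)*(8 + (-5 + (4 + 3) + 5*(4 + 3)*2)) = (-4 - 3 - 5*9)*(8 + (-5 + 7 + 5*7*2)) = (-4 - 3 - 45)*(8 + (-5 + 7 + 70)) = -52*(8 + 72) = -52*80 = -4160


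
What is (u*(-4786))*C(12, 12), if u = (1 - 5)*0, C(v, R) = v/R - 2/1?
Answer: 0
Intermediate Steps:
C(v, R) = -2 + v/R (C(v, R) = v/R - 2*1 = v/R - 2 = -2 + v/R)
u = 0 (u = -4*0 = 0)
(u*(-4786))*C(12, 12) = (0*(-4786))*(-2 + 12/12) = 0*(-2 + 12*(1/12)) = 0*(-2 + 1) = 0*(-1) = 0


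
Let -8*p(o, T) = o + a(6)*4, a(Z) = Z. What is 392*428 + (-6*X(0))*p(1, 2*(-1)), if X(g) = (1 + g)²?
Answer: 671179/4 ≈ 1.6779e+5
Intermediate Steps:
p(o, T) = -3 - o/8 (p(o, T) = -(o + 6*4)/8 = -(o + 24)/8 = -(24 + o)/8 = -3 - o/8)
392*428 + (-6*X(0))*p(1, 2*(-1)) = 392*428 + (-6*(1 + 0)²)*(-3 - ⅛*1) = 167776 + (-6*1²)*(-3 - ⅛) = 167776 - 6*1*(-25/8) = 167776 - 6*(-25/8) = 167776 + 75/4 = 671179/4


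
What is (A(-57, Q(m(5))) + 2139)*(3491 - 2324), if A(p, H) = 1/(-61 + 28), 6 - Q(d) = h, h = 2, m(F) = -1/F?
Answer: 27457954/11 ≈ 2.4962e+6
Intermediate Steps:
Q(d) = 4 (Q(d) = 6 - 1*2 = 6 - 2 = 4)
A(p, H) = -1/33 (A(p, H) = 1/(-33) = -1/33)
(A(-57, Q(m(5))) + 2139)*(3491 - 2324) = (-1/33 + 2139)*(3491 - 2324) = (70586/33)*1167 = 27457954/11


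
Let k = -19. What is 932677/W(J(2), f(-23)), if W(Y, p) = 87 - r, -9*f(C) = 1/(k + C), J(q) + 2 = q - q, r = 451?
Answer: -932677/364 ≈ -2562.3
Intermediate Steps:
J(q) = -2 (J(q) = -2 + (q - q) = -2 + 0 = -2)
f(C) = -1/(9*(-19 + C))
W(Y, p) = -364 (W(Y, p) = 87 - 1*451 = 87 - 451 = -364)
932677/W(J(2), f(-23)) = 932677/(-364) = 932677*(-1/364) = -932677/364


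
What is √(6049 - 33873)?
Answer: 4*I*√1739 ≈ 166.81*I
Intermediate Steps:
√(6049 - 33873) = √(-27824) = 4*I*√1739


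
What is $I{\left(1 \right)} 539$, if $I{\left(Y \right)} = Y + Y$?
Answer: $1078$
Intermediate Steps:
$I{\left(Y \right)} = 2 Y$
$I{\left(1 \right)} 539 = 2 \cdot 1 \cdot 539 = 2 \cdot 539 = 1078$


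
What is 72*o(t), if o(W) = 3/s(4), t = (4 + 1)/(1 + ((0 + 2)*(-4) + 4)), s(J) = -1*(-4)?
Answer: 54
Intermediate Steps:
s(J) = 4
t = -5/3 (t = 5/(1 + (2*(-4) + 4)) = 5/(1 + (-8 + 4)) = 5/(1 - 4) = 5/(-3) = 5*(-1/3) = -5/3 ≈ -1.6667)
o(W) = 3/4
72*o(t) = 72*(3/4) = 54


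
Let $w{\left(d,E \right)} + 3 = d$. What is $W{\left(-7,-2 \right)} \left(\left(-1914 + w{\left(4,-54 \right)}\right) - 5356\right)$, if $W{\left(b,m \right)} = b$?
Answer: $50883$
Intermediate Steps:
$w{\left(d,E \right)} = -3 + d$
$W{\left(-7,-2 \right)} \left(\left(-1914 + w{\left(4,-54 \right)}\right) - 5356\right) = - 7 \left(\left(-1914 + \left(-3 + 4\right)\right) - 5356\right) = - 7 \left(\left(-1914 + 1\right) - 5356\right) = - 7 \left(-1913 - 5356\right) = \left(-7\right) \left(-7269\right) = 50883$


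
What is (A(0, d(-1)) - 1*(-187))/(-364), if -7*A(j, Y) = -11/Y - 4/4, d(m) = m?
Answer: -1299/2548 ≈ -0.50981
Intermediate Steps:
A(j, Y) = 1/7 + 11/(7*Y) (A(j, Y) = -(-11/Y - 4/4)/7 = -(-11/Y - 4*1/4)/7 = -(-11/Y - 1)/7 = -(-1 - 11/Y)/7 = 1/7 + 11/(7*Y))
(A(0, d(-1)) - 1*(-187))/(-364) = ((1/7)*(11 - 1)/(-1) - 1*(-187))/(-364) = ((1/7)*(-1)*10 + 187)*(-1/364) = (-10/7 + 187)*(-1/364) = (1299/7)*(-1/364) = -1299/2548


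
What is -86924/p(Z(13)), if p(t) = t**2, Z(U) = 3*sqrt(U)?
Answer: -86924/117 ≈ -742.94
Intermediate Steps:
-86924/p(Z(13)) = -86924/((3*sqrt(13))**2) = -86924/117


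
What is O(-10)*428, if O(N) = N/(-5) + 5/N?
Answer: 642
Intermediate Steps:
O(N) = 5/N - N/5 (O(N) = N*(-⅕) + 5/N = -N/5 + 5/N = 5/N - N/5)
O(-10)*428 = (5/(-10) - ⅕*(-10))*428 = (5*(-⅒) + 2)*428 = (-½ + 2)*428 = (3/2)*428 = 642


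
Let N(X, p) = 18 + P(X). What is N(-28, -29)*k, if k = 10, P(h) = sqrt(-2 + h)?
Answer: 180 + 10*I*sqrt(30) ≈ 180.0 + 54.772*I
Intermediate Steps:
N(X, p) = 18 + sqrt(-2 + X)
N(-28, -29)*k = (18 + sqrt(-2 - 28))*10 = (18 + sqrt(-30))*10 = (18 + I*sqrt(30))*10 = 180 + 10*I*sqrt(30)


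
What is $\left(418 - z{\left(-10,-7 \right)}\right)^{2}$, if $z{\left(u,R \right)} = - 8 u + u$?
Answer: $121104$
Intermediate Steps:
$z{\left(u,R \right)} = - 7 u$
$\left(418 - z{\left(-10,-7 \right)}\right)^{2} = \left(418 - \left(-7\right) \left(-10\right)\right)^{2} = \left(418 - 70\right)^{2} = 348^{2} = 121104$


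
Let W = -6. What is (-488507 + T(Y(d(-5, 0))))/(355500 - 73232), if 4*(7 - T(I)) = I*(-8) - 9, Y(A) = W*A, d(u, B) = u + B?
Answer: -1953751/1129072 ≈ -1.7304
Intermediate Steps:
d(u, B) = B + u
Y(A) = -6*A
T(I) = 37/4 + 2*I (T(I) = 7 - (I*(-8) - 9)/4 = 7 - (-8*I - 9)/4 = 7 - (-9 - 8*I)/4 = 7 + (9/4 + 2*I) = 37/4 + 2*I)
(-488507 + T(Y(d(-5, 0))))/(355500 - 73232) = (-488507 + (37/4 + 2*(-6*(0 - 5))))/(355500 - 73232) = (-488507 + (37/4 + 2*(-6*(-5))))/282268 = (-488507 + (37/4 + 2*30))*(1/282268) = (-488507 + (37/4 + 60))*(1/282268) = (-488507 + 277/4)*(1/282268) = -1953751/4*1/282268 = -1953751/1129072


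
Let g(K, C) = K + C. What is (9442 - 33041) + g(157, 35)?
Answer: -23407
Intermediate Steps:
g(K, C) = C + K
(9442 - 33041) + g(157, 35) = (9442 - 33041) + (35 + 157) = -23599 + 192 = -23407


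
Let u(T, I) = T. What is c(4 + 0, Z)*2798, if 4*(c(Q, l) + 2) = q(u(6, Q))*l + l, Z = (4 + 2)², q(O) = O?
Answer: 170678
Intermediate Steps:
Z = 36 (Z = 6² = 36)
c(Q, l) = -2 + 7*l/4 (c(Q, l) = -2 + (6*l + l)/4 = -2 + (7*l)/4 = -2 + 7*l/4)
c(4 + 0, Z)*2798 = (-2 + (7/4)*36)*2798 = (-2 + 63)*2798 = 61*2798 = 170678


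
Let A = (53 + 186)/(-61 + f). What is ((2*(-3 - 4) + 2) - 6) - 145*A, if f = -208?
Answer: 29813/269 ≈ 110.83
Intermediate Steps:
A = -239/269 (A = (53 + 186)/(-61 - 208) = 239/(-269) = 239*(-1/269) = -239/269 ≈ -0.88848)
((2*(-3 - 4) + 2) - 6) - 145*A = ((2*(-3 - 4) + 2) - 6) - 145*(-239/269) = ((2*(-7) + 2) - 6) + 34655/269 = ((-14 + 2) - 6) + 34655/269 = (-12 - 6) + 34655/269 = -18 + 34655/269 = 29813/269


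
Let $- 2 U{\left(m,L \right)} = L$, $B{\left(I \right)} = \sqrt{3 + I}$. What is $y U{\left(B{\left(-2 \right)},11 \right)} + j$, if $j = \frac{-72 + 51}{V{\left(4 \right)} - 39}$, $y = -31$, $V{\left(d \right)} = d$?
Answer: $\frac{1711}{10} \approx 171.1$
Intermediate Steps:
$U{\left(m,L \right)} = - \frac{L}{2}$
$j = \frac{3}{5}$ ($j = \frac{-72 + 51}{4 - 39} = - \frac{21}{-35} = \left(-21\right) \left(- \frac{1}{35}\right) = \frac{3}{5} \approx 0.6$)
$y U{\left(B{\left(-2 \right)},11 \right)} + j = - 31 \left(\left(- \frac{1}{2}\right) 11\right) + \frac{3}{5} = \left(-31\right) \left(- \frac{11}{2}\right) + \frac{3}{5} = \frac{341}{2} + \frac{3}{5} = \frac{1711}{10}$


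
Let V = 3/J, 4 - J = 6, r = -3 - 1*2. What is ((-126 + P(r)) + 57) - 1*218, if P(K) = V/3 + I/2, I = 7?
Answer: -284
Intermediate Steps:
r = -5 (r = -3 - 2 = -5)
J = -2 (J = 4 - 1*6 = 4 - 6 = -2)
V = -3/2 (V = 3/(-2) = 3*(-½) = -3/2 ≈ -1.5000)
P(K) = 3 (P(K) = -3/2/3 + 7/2 = -3/2*⅓ + 7*(½) = -½ + 7/2 = 3)
((-126 + P(r)) + 57) - 1*218 = ((-126 + 3) + 57) - 1*218 = (-123 + 57) - 218 = -66 - 218 = -284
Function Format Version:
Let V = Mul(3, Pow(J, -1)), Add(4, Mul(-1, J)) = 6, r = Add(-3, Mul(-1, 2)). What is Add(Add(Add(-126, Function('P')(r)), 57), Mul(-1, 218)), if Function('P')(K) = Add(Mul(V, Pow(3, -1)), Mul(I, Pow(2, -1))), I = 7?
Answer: -284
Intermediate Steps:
r = -5 (r = Add(-3, -2) = -5)
J = -2 (J = Add(4, Mul(-1, 6)) = Add(4, -6) = -2)
V = Rational(-3, 2) (V = Mul(3, Pow(-2, -1)) = Mul(3, Rational(-1, 2)) = Rational(-3, 2) ≈ -1.5000)
Function('P')(K) = 3 (Function('P')(K) = Add(Mul(Rational(-3, 2), Pow(3, -1)), Mul(7, Pow(2, -1))) = Add(Mul(Rational(-3, 2), Rational(1, 3)), Mul(7, Rational(1, 2))) = Add(Rational(-1, 2), Rational(7, 2)) = 3)
Add(Add(Add(-126, Function('P')(r)), 57), Mul(-1, 218)) = Add(Add(Add(-126, 3), 57), Mul(-1, 218)) = Add(Add(-123, 57), -218) = Add(-66, -218) = -284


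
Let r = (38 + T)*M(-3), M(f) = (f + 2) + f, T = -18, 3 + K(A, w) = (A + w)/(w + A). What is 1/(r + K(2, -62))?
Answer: -1/82 ≈ -0.012195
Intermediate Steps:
K(A, w) = -2 (K(A, w) = -3 + (A + w)/(w + A) = -3 + (A + w)/(A + w) = -3 + 1 = -2)
M(f) = 2 + 2*f (M(f) = (2 + f) + f = 2 + 2*f)
r = -80 (r = (38 - 18)*(2 + 2*(-3)) = 20*(2 - 6) = 20*(-4) = -80)
1/(r + K(2, -62)) = 1/(-80 - 2) = 1/(-82) = -1/82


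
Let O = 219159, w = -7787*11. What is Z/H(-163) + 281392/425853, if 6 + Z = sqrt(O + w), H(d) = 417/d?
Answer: 177941566/59193567 - 163*sqrt(133502)/417 ≈ -139.82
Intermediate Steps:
w = -85657
Z = -6 + sqrt(133502) (Z = -6 + sqrt(219159 - 85657) = -6 + sqrt(133502) ≈ 359.38)
Z/H(-163) + 281392/425853 = (-6 + sqrt(133502))/((417/(-163))) + 281392/425853 = (-6 + sqrt(133502))/((417*(-1/163))) + 281392*(1/425853) = (-6 + sqrt(133502))/(-417/163) + 281392/425853 = (-6 + sqrt(133502))*(-163/417) + 281392/425853 = (326/139 - 163*sqrt(133502)/417) + 281392/425853 = 177941566/59193567 - 163*sqrt(133502)/417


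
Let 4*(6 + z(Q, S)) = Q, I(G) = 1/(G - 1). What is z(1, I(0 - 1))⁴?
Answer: 279841/256 ≈ 1093.1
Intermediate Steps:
I(G) = 1/(-1 + G)
z(Q, S) = -6 + Q/4
z(1, I(0 - 1))⁴ = (-6 + (¼)*1)⁴ = (-6 + ¼)⁴ = (-23/4)⁴ = 279841/256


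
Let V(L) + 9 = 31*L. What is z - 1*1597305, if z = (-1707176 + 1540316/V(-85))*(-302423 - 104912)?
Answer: 459810266605420/661 ≈ 6.9563e+11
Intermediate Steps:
V(L) = -9 + 31*L
z = 459811322424025/661 (z = (-1707176 + 1540316/(-9 + 31*(-85)))*(-302423 - 104912) = (-1707176 + 1540316/(-9 - 2635))*(-407335) = (-1707176 + 1540316/(-2644))*(-407335) = (-1707176 + 1540316*(-1/2644))*(-407335) = (-1707176 - 385079/661)*(-407335) = -1128828415/661*(-407335) = 459811322424025/661 ≈ 6.9563e+11)
z - 1*1597305 = 459811322424025/661 - 1*1597305 = 459811322424025/661 - 1597305 = 459810266605420/661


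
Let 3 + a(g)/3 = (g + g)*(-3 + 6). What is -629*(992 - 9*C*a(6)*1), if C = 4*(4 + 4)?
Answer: 17310080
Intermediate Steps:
C = 32 (C = 4*8 = 32)
a(g) = -9 + 18*g (a(g) = -9 + 3*((g + g)*(-3 + 6)) = -9 + 3*((2*g)*3) = -9 + 3*(6*g) = -9 + 18*g)
-629*(992 - 9*C*a(6)*1) = -629*(992 - 288*(-9 + 18*6)*1) = -629*(992 - 288*(-9 + 108)*1) = -629*(992 - 288*99*1) = -629*(992 - 9*3168*1) = -629*(992 - 28512*1) = -629*(992 - 28512) = -629*(-27520) = 17310080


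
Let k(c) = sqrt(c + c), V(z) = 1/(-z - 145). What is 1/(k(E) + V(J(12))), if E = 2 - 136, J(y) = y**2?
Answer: -289/22383629 - 167042*I*sqrt(67)/22383629 ≈ -1.2911e-5 - 0.061085*I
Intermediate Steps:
E = -134
V(z) = 1/(-145 - z)
k(c) = sqrt(2)*sqrt(c) (k(c) = sqrt(2*c) = sqrt(2)*sqrt(c))
1/(k(E) + V(J(12))) = 1/(sqrt(2)*sqrt(-134) - 1/(145 + 12**2)) = 1/(sqrt(2)*(I*sqrt(134)) - 1/(145 + 144)) = 1/(2*I*sqrt(67) - 1/289) = 1/(-1/289 + 2*I*sqrt(67))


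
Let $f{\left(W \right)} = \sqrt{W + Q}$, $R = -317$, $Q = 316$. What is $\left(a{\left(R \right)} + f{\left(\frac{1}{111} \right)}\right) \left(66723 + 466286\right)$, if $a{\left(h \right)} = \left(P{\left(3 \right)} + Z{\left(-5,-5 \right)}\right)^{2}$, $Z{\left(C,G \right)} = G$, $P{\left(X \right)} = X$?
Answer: $2132036 + \frac{533009 \sqrt{3893547}}{111} \approx 1.1607 \cdot 10^{7}$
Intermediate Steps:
$f{\left(W \right)} = \sqrt{316 + W}$ ($f{\left(W \right)} = \sqrt{W + 316} = \sqrt{316 + W}$)
$a{\left(h \right)} = 4$ ($a{\left(h \right)} = \left(3 - 5\right)^{2} = \left(-2\right)^{2} = 4$)
$\left(a{\left(R \right)} + f{\left(\frac{1}{111} \right)}\right) \left(66723 + 466286\right) = \left(4 + \sqrt{316 + \frac{1}{111}}\right) \left(66723 + 466286\right) = \left(4 + \sqrt{316 + \frac{1}{111}}\right) 533009 = \left(4 + \sqrt{\frac{35077}{111}}\right) 533009 = \left(4 + \frac{\sqrt{3893547}}{111}\right) 533009 = 2132036 + \frac{533009 \sqrt{3893547}}{111}$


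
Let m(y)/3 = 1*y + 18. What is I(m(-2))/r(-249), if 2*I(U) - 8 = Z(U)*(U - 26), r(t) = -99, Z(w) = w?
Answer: -532/99 ≈ -5.3737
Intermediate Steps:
m(y) = 54 + 3*y (m(y) = 3*(1*y + 18) = 3*(y + 18) = 3*(18 + y) = 54 + 3*y)
I(U) = 4 + U*(-26 + U)/2 (I(U) = 4 + (U*(U - 26))/2 = 4 + (U*(-26 + U))/2 = 4 + U*(-26 + U)/2)
I(m(-2))/r(-249) = (4 + (54 + 3*(-2))**2/2 - 13*(54 + 3*(-2)))/(-99) = (4 + (54 - 6)**2/2 - 13*(54 - 6))*(-1/99) = (4 + (1/2)*48**2 - 13*48)*(-1/99) = (4 + (1/2)*2304 - 624)*(-1/99) = (4 + 1152 - 624)*(-1/99) = 532*(-1/99) = -532/99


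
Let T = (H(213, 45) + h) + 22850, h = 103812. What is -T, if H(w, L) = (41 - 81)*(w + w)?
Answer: -109622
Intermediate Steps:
H(w, L) = -80*w
T = 109622 (T = (-80*213 + 103812) + 22850 = (-17040 + 103812) + 22850 = 86772 + 22850 = 109622)
-T = -1*109622 = -109622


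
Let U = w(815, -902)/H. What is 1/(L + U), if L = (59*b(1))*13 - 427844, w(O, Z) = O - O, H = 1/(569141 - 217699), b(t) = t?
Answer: -1/427077 ≈ -2.3415e-6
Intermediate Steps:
H = 1/351442 ≈ 2.8454e-6
w(O, Z) = 0
U = 0 (U = 0/(1/351442) = 0*351442 = 0)
L = -427077 (L = (59*1)*13 - 427844 = 59*13 - 427844 = 767 - 427844 = -427077)
1/(L + U) = 1/(-427077 + 0) = 1/(-427077) = -1/427077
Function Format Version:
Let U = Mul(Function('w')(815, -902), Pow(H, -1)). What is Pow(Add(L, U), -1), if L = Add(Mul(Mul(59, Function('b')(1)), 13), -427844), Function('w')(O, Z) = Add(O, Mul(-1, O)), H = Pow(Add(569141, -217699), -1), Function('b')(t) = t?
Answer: Rational(-1, 427077) ≈ -2.3415e-6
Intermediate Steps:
H = Rational(1, 351442) (H = Pow(351442, -1) = Rational(1, 351442) ≈ 2.8454e-6)
Function('w')(O, Z) = 0
U = 0 (U = Mul(0, Pow(Rational(1, 351442), -1)) = Mul(0, 351442) = 0)
L = -427077 (L = Add(Mul(Mul(59, 1), 13), -427844) = Add(Mul(59, 13), -427844) = Add(767, -427844) = -427077)
Pow(Add(L, U), -1) = Pow(Add(-427077, 0), -1) = Pow(-427077, -1) = Rational(-1, 427077)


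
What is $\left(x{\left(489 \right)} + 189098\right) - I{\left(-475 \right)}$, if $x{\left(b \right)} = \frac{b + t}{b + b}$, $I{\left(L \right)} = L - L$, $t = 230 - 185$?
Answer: $\frac{30823063}{163} \approx 1.891 \cdot 10^{5}$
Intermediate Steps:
$t = 45$ ($t = 230 - 185 = 45$)
$I{\left(L \right)} = 0$
$x{\left(b \right)} = \frac{45 + b}{2 b}$ ($x{\left(b \right)} = \frac{b + 45}{b + b} = \frac{45 + b}{2 b}$)
$\left(x{\left(489 \right)} + 189098\right) - I{\left(-475 \right)} = \left(\frac{45 + 489}{2 \cdot 489} + 189098\right) - 0 = \left(\frac{1}{2} \cdot \frac{1}{489} \cdot 534 + 189098\right) + 0 = \left(\frac{89}{163} + 189098\right) + 0 = \frac{30823063}{163} + 0 = \frac{30823063}{163}$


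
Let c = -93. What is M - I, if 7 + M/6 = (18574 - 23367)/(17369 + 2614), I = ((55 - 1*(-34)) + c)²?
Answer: -395924/6661 ≈ -59.439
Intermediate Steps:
I = 16 (I = ((55 - 1*(-34)) - 93)² = ((55 + 34) - 93)² = (89 - 93)² = (-4)² = 16)
M = -289348/6661 (M = -42 + 6*((18574 - 23367)/(17369 + 2614)) = -42 + 6*(-4793/19983) = -42 - 9586/6661 = -289348/6661 ≈ -43.439)
M - I = -289348/6661 - 1*16 = -289348/6661 - 16 = -395924/6661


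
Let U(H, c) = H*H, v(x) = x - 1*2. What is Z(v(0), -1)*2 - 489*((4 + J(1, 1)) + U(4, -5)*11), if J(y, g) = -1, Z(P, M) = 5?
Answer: -87521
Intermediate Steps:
v(x) = -2 + x (v(x) = x - 2 = -2 + x)
U(H, c) = H²
Z(v(0), -1)*2 - 489*((4 + J(1, 1)) + U(4, -5)*11) = 5*2 - 489*((4 - 1) + 4²*11) = 10 - 489*(3 + 16*11) = 10 - 489*(3 + 176) = 10 - 489*179 = 10 - 87531 = -87521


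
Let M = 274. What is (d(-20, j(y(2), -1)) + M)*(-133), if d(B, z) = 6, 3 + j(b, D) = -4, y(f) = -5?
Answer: -37240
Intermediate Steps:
j(b, D) = -7 (j(b, D) = -3 - 4 = -7)
(d(-20, j(y(2), -1)) + M)*(-133) = (6 + 274)*(-133) = 280*(-133) = -37240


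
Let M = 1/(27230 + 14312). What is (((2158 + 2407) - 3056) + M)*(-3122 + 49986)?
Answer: 1468878948728/20771 ≈ 7.0718e+7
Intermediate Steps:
M = 1/41542 ≈ 2.4072e-5
(((2158 + 2407) - 3056) + M)*(-3122 + 49986) = (((2158 + 2407) - 3056) + 1/41542)*(-3122 + 49986) = ((4565 - 3056) + 1/41542)*46864 = (1509 + 1/41542)*46864 = (62686879/41542)*46864 = 1468878948728/20771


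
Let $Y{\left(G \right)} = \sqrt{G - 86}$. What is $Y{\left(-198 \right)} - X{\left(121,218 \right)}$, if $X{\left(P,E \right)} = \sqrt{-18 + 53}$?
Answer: $- \sqrt{35} + 2 i \sqrt{71} \approx -5.9161 + 16.852 i$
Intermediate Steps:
$X{\left(P,E \right)} = \sqrt{35}$
$Y{\left(G \right)} = \sqrt{-86 + G}$
$Y{\left(-198 \right)} - X{\left(121,218 \right)} = \sqrt{-86 - 198} - \sqrt{35} = \sqrt{-284} - \sqrt{35} = 2 i \sqrt{71} - \sqrt{35} = - \sqrt{35} + 2 i \sqrt{71}$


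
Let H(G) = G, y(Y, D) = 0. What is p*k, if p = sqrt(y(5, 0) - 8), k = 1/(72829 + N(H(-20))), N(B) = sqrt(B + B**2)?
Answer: -4*I*sqrt(190)/5304062861 + 145658*I*sqrt(2)/5304062861 ≈ 3.8826e-5*I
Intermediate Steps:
k = 1/(72829 + 2*sqrt(95)) (k = 1/(72829 + sqrt(-20*(1 - 20))) = 1/(72829 + sqrt(-20*(-19))) = 1/(72829 + sqrt(380)) = 1/(72829 + 2*sqrt(95)) ≈ 1.3727e-5)
p = 2*I*sqrt(2) (p = sqrt(0 - 8) = sqrt(-8) = 2*I*sqrt(2) ≈ 2.8284*I)
p*k = (2*I*sqrt(2))*(72829/5304062861 - 2*sqrt(95)/5304062861) = 2*I*sqrt(2)*(72829/5304062861 - 2*sqrt(95)/5304062861)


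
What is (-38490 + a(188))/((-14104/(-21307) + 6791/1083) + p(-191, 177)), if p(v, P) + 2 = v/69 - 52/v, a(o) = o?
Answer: -1941348131419983/123500914370 ≈ -15719.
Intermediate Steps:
p(v, P) = -2 - 52/v + v/69 (p(v, P) = -2 + (v/69 - 52/v) = -2 + (-52/v + v/69) = -2 - 52/v + v/69)
(-38490 + a(188))/((-14104/(-21307) + 6791/1083) + p(-191, 177)) = (-38490 + 188)/((-14104/(-21307) + 6791/1083) + (-2 - 52/(-191) + (1/69)*(-191))) = -38302/((-14104*(-1/21307) + 6791*(1/1083)) + (-2 - 52*(-1/191) - 191/69)) = -38302/((14104/21307 + 6791/1083) + (-2 + 52/191 - 191/69)) = -38302/(159970469/23075481 - 59251/13179) = -38302/247001828740/101370588033 = -38302*101370588033/247001828740 = -1941348131419983/123500914370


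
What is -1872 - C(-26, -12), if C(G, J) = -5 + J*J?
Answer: -2011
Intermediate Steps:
C(G, J) = -5 + J²
-1872 - C(-26, -12) = -1872 - (-5 + (-12)²) = -1872 - (-5 + 144) = -1872 - 1*139 = -1872 - 139 = -2011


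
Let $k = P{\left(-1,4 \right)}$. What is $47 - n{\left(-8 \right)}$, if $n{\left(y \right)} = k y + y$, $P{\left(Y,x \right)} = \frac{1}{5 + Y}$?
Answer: $57$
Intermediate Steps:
$k = \frac{1}{4}$ ($k = \frac{1}{5 - 1} = \frac{1}{4} \approx 0.25$)
$n{\left(y \right)} = \frac{5 y}{4}$ ($n{\left(y \right)} = \frac{y}{4} + y = \frac{5 y}{4}$)
$47 - n{\left(-8 \right)} = 47 - \frac{5}{4} \left(-8\right) = 47 - -10 = 47 + 10 = 57$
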